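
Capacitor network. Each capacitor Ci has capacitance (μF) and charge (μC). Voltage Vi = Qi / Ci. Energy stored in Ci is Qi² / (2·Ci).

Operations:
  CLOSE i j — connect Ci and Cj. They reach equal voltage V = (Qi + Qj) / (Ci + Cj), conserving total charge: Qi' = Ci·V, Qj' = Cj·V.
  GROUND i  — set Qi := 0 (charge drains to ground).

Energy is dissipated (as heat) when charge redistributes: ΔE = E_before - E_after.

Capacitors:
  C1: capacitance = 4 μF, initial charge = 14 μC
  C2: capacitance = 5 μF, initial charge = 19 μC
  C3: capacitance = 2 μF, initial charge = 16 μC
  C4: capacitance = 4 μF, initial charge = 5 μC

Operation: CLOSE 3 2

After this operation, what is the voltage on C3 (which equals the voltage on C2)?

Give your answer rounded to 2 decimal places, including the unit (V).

Initial: C1(4μF, Q=14μC, V=3.50V), C2(5μF, Q=19μC, V=3.80V), C3(2μF, Q=16μC, V=8.00V), C4(4μF, Q=5μC, V=1.25V)
Op 1: CLOSE 3-2: Q_total=35.00, C_total=7.00, V=5.00; Q3=10.00, Q2=25.00; dissipated=12.600

Answer: 5.00 V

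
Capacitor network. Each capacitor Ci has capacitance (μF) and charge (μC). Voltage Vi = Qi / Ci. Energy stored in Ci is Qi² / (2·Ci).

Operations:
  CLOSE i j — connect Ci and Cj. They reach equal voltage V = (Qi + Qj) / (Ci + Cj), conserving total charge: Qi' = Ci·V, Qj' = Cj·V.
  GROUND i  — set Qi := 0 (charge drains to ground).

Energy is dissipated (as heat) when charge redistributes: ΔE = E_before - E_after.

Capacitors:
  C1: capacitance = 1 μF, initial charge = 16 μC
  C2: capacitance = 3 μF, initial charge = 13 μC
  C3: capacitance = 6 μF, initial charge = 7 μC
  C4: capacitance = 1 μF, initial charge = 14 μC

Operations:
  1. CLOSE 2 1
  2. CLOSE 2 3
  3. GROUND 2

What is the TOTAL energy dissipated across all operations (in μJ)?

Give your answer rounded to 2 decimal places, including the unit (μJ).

Answer: 103.36 μJ

Derivation:
Initial: C1(1μF, Q=16μC, V=16.00V), C2(3μF, Q=13μC, V=4.33V), C3(6μF, Q=7μC, V=1.17V), C4(1μF, Q=14μC, V=14.00V)
Op 1: CLOSE 2-1: Q_total=29.00, C_total=4.00, V=7.25; Q2=21.75, Q1=7.25; dissipated=51.042
Op 2: CLOSE 2-3: Q_total=28.75, C_total=9.00, V=3.19; Q2=9.58, Q3=19.17; dissipated=37.007
Op 3: GROUND 2: Q2=0; energy lost=15.307
Total dissipated: 103.355 μJ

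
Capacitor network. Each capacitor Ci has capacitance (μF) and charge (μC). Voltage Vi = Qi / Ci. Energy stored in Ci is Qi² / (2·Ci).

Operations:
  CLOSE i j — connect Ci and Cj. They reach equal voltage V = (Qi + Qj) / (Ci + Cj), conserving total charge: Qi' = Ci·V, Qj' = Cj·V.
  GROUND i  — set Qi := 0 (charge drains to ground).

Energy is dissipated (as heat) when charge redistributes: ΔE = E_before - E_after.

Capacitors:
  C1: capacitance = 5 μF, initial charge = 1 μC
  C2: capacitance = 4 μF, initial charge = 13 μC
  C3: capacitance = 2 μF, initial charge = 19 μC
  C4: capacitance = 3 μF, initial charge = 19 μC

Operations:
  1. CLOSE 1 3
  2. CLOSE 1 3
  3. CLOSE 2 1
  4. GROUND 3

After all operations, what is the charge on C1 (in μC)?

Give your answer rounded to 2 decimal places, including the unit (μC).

Answer: 15.16 μC

Derivation:
Initial: C1(5μF, Q=1μC, V=0.20V), C2(4μF, Q=13μC, V=3.25V), C3(2μF, Q=19μC, V=9.50V), C4(3μF, Q=19μC, V=6.33V)
Op 1: CLOSE 1-3: Q_total=20.00, C_total=7.00, V=2.86; Q1=14.29, Q3=5.71; dissipated=61.779
Op 2: CLOSE 1-3: Q_total=20.00, C_total=7.00, V=2.86; Q1=14.29, Q3=5.71; dissipated=0.000
Op 3: CLOSE 2-1: Q_total=27.29, C_total=9.00, V=3.03; Q2=12.13, Q1=15.16; dissipated=0.171
Op 4: GROUND 3: Q3=0; energy lost=8.163
Final charges: Q1=15.16, Q2=12.13, Q3=0.00, Q4=19.00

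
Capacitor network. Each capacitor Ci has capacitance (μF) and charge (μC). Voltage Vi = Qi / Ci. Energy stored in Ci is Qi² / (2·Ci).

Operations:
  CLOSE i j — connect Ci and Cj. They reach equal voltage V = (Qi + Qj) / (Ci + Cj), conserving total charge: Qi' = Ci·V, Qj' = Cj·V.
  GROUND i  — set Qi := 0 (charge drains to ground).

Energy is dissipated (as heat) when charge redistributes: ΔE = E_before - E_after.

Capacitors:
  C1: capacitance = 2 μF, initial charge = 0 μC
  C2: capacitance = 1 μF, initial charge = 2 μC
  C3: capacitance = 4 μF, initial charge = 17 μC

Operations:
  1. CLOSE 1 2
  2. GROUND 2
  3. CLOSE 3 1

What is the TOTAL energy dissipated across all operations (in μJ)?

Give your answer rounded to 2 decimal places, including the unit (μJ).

Initial: C1(2μF, Q=0μC, V=0.00V), C2(1μF, Q=2μC, V=2.00V), C3(4μF, Q=17μC, V=4.25V)
Op 1: CLOSE 1-2: Q_total=2.00, C_total=3.00, V=0.67; Q1=1.33, Q2=0.67; dissipated=1.333
Op 2: GROUND 2: Q2=0; energy lost=0.222
Op 3: CLOSE 3-1: Q_total=18.33, C_total=6.00, V=3.06; Q3=12.22, Q1=6.11; dissipated=8.560
Total dissipated: 10.116 μJ

Answer: 10.12 μJ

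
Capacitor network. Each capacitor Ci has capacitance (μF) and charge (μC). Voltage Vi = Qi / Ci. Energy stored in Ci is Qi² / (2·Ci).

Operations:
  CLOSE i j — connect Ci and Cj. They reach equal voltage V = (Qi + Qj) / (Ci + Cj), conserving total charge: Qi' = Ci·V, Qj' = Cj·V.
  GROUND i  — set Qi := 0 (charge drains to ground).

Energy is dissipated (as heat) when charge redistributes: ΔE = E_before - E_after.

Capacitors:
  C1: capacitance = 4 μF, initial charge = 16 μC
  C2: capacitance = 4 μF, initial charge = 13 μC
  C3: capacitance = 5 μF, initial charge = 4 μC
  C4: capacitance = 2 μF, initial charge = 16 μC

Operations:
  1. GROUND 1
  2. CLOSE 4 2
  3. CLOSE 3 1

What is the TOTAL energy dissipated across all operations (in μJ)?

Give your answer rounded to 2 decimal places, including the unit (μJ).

Initial: C1(4μF, Q=16μC, V=4.00V), C2(4μF, Q=13μC, V=3.25V), C3(5μF, Q=4μC, V=0.80V), C4(2μF, Q=16μC, V=8.00V)
Op 1: GROUND 1: Q1=0; energy lost=32.000
Op 2: CLOSE 4-2: Q_total=29.00, C_total=6.00, V=4.83; Q4=9.67, Q2=19.33; dissipated=15.042
Op 3: CLOSE 3-1: Q_total=4.00, C_total=9.00, V=0.44; Q3=2.22, Q1=1.78; dissipated=0.711
Total dissipated: 47.753 μJ

Answer: 47.75 μJ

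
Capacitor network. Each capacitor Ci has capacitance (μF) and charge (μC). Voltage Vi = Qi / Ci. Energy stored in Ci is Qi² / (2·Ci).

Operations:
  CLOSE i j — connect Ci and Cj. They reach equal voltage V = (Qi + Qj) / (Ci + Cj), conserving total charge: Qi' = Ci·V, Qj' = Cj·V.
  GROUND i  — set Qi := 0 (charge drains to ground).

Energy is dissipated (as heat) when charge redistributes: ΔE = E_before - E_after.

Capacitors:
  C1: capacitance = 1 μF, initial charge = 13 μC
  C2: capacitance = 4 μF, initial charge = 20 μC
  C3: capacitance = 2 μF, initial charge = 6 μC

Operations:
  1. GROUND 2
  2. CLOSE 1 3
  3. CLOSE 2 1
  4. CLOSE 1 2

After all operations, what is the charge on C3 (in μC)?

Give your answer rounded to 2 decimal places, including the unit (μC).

Answer: 12.67 μC

Derivation:
Initial: C1(1μF, Q=13μC, V=13.00V), C2(4μF, Q=20μC, V=5.00V), C3(2μF, Q=6μC, V=3.00V)
Op 1: GROUND 2: Q2=0; energy lost=50.000
Op 2: CLOSE 1-3: Q_total=19.00, C_total=3.00, V=6.33; Q1=6.33, Q3=12.67; dissipated=33.333
Op 3: CLOSE 2-1: Q_total=6.33, C_total=5.00, V=1.27; Q2=5.07, Q1=1.27; dissipated=16.044
Op 4: CLOSE 1-2: Q_total=6.33, C_total=5.00, V=1.27; Q1=1.27, Q2=5.07; dissipated=0.000
Final charges: Q1=1.27, Q2=5.07, Q3=12.67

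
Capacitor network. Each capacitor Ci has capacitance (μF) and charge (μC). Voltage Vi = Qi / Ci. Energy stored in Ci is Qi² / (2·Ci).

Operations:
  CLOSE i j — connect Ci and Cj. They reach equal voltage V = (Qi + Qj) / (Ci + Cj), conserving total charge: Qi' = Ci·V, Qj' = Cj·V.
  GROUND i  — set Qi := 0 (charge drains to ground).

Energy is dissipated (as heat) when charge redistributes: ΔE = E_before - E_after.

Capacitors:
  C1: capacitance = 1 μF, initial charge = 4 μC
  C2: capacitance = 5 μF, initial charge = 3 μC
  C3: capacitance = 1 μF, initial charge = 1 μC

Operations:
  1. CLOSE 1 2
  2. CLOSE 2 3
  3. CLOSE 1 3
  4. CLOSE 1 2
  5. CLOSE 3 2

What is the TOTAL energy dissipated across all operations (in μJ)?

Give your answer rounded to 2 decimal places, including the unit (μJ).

Initial: C1(1μF, Q=4μC, V=4.00V), C2(5μF, Q=3μC, V=0.60V), C3(1μF, Q=1μC, V=1.00V)
Op 1: CLOSE 1-2: Q_total=7.00, C_total=6.00, V=1.17; Q1=1.17, Q2=5.83; dissipated=4.817
Op 2: CLOSE 2-3: Q_total=6.83, C_total=6.00, V=1.14; Q2=5.69, Q3=1.14; dissipated=0.012
Op 3: CLOSE 1-3: Q_total=2.31, C_total=2.00, V=1.15; Q1=1.15, Q3=1.15; dissipated=0.000
Op 4: CLOSE 1-2: Q_total=6.85, C_total=6.00, V=1.14; Q1=1.14, Q2=5.71; dissipated=0.000
Op 5: CLOSE 3-2: Q_total=6.86, C_total=6.00, V=1.14; Q3=1.14, Q2=5.72; dissipated=0.000
Total dissipated: 4.829 μJ

Answer: 4.83 μJ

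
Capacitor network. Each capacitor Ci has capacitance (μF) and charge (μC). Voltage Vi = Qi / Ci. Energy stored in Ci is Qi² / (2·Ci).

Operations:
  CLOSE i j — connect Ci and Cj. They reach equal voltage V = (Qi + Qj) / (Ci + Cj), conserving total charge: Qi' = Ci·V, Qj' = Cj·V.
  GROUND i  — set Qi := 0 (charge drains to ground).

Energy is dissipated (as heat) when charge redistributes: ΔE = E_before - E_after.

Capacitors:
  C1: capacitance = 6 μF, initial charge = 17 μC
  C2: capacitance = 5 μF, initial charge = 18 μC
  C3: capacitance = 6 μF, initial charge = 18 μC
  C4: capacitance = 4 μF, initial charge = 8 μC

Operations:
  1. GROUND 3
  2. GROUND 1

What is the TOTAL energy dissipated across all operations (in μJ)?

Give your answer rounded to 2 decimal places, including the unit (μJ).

Initial: C1(6μF, Q=17μC, V=2.83V), C2(5μF, Q=18μC, V=3.60V), C3(6μF, Q=18μC, V=3.00V), C4(4μF, Q=8μC, V=2.00V)
Op 1: GROUND 3: Q3=0; energy lost=27.000
Op 2: GROUND 1: Q1=0; energy lost=24.083
Total dissipated: 51.083 μJ

Answer: 51.08 μJ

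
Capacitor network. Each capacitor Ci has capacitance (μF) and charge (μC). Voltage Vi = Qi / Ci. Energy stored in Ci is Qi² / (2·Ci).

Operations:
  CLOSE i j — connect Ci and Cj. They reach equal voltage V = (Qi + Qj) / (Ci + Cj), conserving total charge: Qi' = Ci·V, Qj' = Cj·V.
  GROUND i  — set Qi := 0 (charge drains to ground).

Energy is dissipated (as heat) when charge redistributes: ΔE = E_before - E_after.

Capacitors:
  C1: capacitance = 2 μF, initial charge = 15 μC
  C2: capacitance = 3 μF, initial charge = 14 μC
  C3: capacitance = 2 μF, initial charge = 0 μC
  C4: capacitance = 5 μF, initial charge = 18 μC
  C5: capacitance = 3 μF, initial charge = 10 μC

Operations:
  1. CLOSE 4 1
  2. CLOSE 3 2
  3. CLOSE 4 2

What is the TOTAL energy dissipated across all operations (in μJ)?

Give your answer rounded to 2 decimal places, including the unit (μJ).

Answer: 27.37 μJ

Derivation:
Initial: C1(2μF, Q=15μC, V=7.50V), C2(3μF, Q=14μC, V=4.67V), C3(2μF, Q=0μC, V=0.00V), C4(5μF, Q=18μC, V=3.60V), C5(3μF, Q=10μC, V=3.33V)
Op 1: CLOSE 4-1: Q_total=33.00, C_total=7.00, V=4.71; Q4=23.57, Q1=9.43; dissipated=10.864
Op 2: CLOSE 3-2: Q_total=14.00, C_total=5.00, V=2.80; Q3=5.60, Q2=8.40; dissipated=13.067
Op 3: CLOSE 4-2: Q_total=31.97, C_total=8.00, V=4.00; Q4=19.98, Q2=11.99; dissipated=3.435
Total dissipated: 27.366 μJ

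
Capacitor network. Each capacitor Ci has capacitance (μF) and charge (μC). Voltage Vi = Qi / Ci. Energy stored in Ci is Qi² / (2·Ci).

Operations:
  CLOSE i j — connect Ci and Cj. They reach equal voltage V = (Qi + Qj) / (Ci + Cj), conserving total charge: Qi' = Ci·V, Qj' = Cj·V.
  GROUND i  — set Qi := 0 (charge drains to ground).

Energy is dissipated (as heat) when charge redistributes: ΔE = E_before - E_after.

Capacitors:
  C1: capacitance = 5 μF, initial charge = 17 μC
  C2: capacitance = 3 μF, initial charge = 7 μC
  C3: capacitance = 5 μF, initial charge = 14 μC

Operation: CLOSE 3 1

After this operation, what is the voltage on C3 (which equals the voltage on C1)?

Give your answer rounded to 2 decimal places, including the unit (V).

Initial: C1(5μF, Q=17μC, V=3.40V), C2(3μF, Q=7μC, V=2.33V), C3(5μF, Q=14μC, V=2.80V)
Op 1: CLOSE 3-1: Q_total=31.00, C_total=10.00, V=3.10; Q3=15.50, Q1=15.50; dissipated=0.450

Answer: 3.10 V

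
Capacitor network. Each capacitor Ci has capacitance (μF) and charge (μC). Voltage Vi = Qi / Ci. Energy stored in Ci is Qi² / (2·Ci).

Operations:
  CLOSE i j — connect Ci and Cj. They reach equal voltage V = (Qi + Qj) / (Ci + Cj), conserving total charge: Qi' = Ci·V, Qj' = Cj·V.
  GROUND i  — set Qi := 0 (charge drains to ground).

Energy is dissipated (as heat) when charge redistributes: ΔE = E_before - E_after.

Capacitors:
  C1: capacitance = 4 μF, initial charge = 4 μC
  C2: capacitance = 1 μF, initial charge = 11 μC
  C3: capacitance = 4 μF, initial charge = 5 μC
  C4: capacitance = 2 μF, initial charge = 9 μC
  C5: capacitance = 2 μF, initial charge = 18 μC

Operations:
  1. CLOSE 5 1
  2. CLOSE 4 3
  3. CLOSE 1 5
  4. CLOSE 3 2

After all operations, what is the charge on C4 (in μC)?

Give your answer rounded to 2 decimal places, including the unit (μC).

Initial: C1(4μF, Q=4μC, V=1.00V), C2(1μF, Q=11μC, V=11.00V), C3(4μF, Q=5μC, V=1.25V), C4(2μF, Q=9μC, V=4.50V), C5(2μF, Q=18μC, V=9.00V)
Op 1: CLOSE 5-1: Q_total=22.00, C_total=6.00, V=3.67; Q5=7.33, Q1=14.67; dissipated=42.667
Op 2: CLOSE 4-3: Q_total=14.00, C_total=6.00, V=2.33; Q4=4.67, Q3=9.33; dissipated=7.042
Op 3: CLOSE 1-5: Q_total=22.00, C_total=6.00, V=3.67; Q1=14.67, Q5=7.33; dissipated=0.000
Op 4: CLOSE 3-2: Q_total=20.33, C_total=5.00, V=4.07; Q3=16.27, Q2=4.07; dissipated=30.044
Final charges: Q1=14.67, Q2=4.07, Q3=16.27, Q4=4.67, Q5=7.33

Answer: 4.67 μC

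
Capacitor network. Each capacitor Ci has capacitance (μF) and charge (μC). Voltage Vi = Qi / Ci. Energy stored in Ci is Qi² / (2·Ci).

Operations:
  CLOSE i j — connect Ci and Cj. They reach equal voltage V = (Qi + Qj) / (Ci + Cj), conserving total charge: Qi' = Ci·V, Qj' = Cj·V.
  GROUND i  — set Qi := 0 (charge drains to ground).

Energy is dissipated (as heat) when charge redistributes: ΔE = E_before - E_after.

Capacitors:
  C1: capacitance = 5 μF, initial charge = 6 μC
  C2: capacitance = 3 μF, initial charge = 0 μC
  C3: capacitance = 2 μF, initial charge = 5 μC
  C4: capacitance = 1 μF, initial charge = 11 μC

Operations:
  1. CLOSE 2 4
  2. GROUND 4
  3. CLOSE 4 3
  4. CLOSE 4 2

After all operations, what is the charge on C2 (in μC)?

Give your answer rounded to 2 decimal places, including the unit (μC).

Answer: 7.44 μC

Derivation:
Initial: C1(5μF, Q=6μC, V=1.20V), C2(3μF, Q=0μC, V=0.00V), C3(2μF, Q=5μC, V=2.50V), C4(1μF, Q=11μC, V=11.00V)
Op 1: CLOSE 2-4: Q_total=11.00, C_total=4.00, V=2.75; Q2=8.25, Q4=2.75; dissipated=45.375
Op 2: GROUND 4: Q4=0; energy lost=3.781
Op 3: CLOSE 4-3: Q_total=5.00, C_total=3.00, V=1.67; Q4=1.67, Q3=3.33; dissipated=2.083
Op 4: CLOSE 4-2: Q_total=9.92, C_total=4.00, V=2.48; Q4=2.48, Q2=7.44; dissipated=0.440
Final charges: Q1=6.00, Q2=7.44, Q3=3.33, Q4=2.48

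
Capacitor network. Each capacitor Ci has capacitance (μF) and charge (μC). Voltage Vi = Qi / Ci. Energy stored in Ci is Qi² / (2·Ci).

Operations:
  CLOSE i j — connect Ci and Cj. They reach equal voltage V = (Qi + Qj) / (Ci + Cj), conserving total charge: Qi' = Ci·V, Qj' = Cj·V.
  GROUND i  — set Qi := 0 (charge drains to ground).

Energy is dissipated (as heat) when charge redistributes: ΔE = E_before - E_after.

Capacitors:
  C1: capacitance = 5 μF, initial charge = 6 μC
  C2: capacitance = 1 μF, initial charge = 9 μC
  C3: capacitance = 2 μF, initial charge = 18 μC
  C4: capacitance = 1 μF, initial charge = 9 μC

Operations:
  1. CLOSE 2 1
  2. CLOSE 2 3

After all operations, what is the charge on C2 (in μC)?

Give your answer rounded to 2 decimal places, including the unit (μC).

Answer: 6.83 μC

Derivation:
Initial: C1(5μF, Q=6μC, V=1.20V), C2(1μF, Q=9μC, V=9.00V), C3(2μF, Q=18μC, V=9.00V), C4(1μF, Q=9μC, V=9.00V)
Op 1: CLOSE 2-1: Q_total=15.00, C_total=6.00, V=2.50; Q2=2.50, Q1=12.50; dissipated=25.350
Op 2: CLOSE 2-3: Q_total=20.50, C_total=3.00, V=6.83; Q2=6.83, Q3=13.67; dissipated=14.083
Final charges: Q1=12.50, Q2=6.83, Q3=13.67, Q4=9.00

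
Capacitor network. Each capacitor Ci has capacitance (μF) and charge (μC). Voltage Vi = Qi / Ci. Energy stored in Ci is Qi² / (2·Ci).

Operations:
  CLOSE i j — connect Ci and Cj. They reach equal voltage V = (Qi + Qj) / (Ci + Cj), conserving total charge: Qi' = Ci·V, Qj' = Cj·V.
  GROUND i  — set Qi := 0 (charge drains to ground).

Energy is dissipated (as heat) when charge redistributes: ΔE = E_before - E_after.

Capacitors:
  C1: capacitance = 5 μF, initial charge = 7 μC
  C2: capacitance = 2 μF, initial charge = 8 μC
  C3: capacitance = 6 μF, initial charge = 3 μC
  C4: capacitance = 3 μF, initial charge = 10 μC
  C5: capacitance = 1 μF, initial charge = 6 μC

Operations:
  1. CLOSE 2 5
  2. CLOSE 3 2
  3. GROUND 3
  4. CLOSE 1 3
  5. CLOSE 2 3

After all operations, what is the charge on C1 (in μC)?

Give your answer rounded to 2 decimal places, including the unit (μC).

Initial: C1(5μF, Q=7μC, V=1.40V), C2(2μF, Q=8μC, V=4.00V), C3(6μF, Q=3μC, V=0.50V), C4(3μF, Q=10μC, V=3.33V), C5(1μF, Q=6μC, V=6.00V)
Op 1: CLOSE 2-5: Q_total=14.00, C_total=3.00, V=4.67; Q2=9.33, Q5=4.67; dissipated=1.333
Op 2: CLOSE 3-2: Q_total=12.33, C_total=8.00, V=1.54; Q3=9.25, Q2=3.08; dissipated=13.021
Op 3: GROUND 3: Q3=0; energy lost=7.130
Op 4: CLOSE 1-3: Q_total=7.00, C_total=11.00, V=0.64; Q1=3.18, Q3=3.82; dissipated=2.673
Op 5: CLOSE 2-3: Q_total=6.90, C_total=8.00, V=0.86; Q2=1.73, Q3=5.18; dissipated=0.615
Final charges: Q1=3.18, Q2=1.73, Q3=5.18, Q4=10.00, Q5=4.67

Answer: 3.18 μC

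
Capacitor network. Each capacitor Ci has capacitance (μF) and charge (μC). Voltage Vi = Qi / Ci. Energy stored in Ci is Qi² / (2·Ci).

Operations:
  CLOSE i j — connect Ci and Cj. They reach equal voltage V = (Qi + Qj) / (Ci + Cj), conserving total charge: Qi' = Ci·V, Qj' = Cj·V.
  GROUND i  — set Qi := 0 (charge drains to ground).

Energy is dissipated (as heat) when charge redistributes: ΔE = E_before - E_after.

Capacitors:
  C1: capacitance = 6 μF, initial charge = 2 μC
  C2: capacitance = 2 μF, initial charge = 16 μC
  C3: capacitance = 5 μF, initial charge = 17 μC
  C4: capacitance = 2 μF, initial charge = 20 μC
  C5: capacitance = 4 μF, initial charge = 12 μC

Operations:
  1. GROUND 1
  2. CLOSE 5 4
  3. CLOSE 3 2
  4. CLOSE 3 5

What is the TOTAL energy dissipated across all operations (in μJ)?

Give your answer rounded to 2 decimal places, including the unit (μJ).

Answer: 48.54 μJ

Derivation:
Initial: C1(6μF, Q=2μC, V=0.33V), C2(2μF, Q=16μC, V=8.00V), C3(5μF, Q=17μC, V=3.40V), C4(2μF, Q=20μC, V=10.00V), C5(4μF, Q=12μC, V=3.00V)
Op 1: GROUND 1: Q1=0; energy lost=0.333
Op 2: CLOSE 5-4: Q_total=32.00, C_total=6.00, V=5.33; Q5=21.33, Q4=10.67; dissipated=32.667
Op 3: CLOSE 3-2: Q_total=33.00, C_total=7.00, V=4.71; Q3=23.57, Q2=9.43; dissipated=15.114
Op 4: CLOSE 3-5: Q_total=44.90, C_total=9.00, V=4.99; Q3=24.95, Q5=19.96; dissipated=0.426
Total dissipated: 48.540 μJ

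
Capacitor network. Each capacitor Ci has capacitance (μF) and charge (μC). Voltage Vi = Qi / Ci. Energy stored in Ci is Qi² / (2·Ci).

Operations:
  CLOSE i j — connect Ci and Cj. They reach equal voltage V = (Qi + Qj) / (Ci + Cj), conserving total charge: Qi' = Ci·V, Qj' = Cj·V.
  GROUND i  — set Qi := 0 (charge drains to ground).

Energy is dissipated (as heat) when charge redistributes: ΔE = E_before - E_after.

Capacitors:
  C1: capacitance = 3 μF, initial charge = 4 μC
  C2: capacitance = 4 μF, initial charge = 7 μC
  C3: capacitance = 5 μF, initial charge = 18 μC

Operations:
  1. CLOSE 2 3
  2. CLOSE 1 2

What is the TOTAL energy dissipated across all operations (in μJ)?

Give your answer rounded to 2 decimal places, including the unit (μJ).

Initial: C1(3μF, Q=4μC, V=1.33V), C2(4μF, Q=7μC, V=1.75V), C3(5μF, Q=18μC, V=3.60V)
Op 1: CLOSE 2-3: Q_total=25.00, C_total=9.00, V=2.78; Q2=11.11, Q3=13.89; dissipated=3.803
Op 2: CLOSE 1-2: Q_total=15.11, C_total=7.00, V=2.16; Q1=6.48, Q2=8.63; dissipated=1.788
Total dissipated: 5.591 μJ

Answer: 5.59 μJ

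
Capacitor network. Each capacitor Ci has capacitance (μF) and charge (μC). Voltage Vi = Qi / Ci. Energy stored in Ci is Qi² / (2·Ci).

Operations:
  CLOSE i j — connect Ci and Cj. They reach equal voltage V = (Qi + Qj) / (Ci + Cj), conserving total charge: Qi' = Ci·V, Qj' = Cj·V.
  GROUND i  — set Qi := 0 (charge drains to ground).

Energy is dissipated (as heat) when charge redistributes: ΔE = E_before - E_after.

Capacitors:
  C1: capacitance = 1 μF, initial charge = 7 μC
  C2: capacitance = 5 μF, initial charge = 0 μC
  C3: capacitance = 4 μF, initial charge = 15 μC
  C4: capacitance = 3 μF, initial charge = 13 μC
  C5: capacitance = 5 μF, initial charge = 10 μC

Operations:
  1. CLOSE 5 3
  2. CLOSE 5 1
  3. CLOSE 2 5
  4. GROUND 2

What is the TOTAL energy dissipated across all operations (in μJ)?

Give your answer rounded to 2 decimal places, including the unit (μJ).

Initial: C1(1μF, Q=7μC, V=7.00V), C2(5μF, Q=0μC, V=0.00V), C3(4μF, Q=15μC, V=3.75V), C4(3μF, Q=13μC, V=4.33V), C5(5μF, Q=10μC, V=2.00V)
Op 1: CLOSE 5-3: Q_total=25.00, C_total=9.00, V=2.78; Q5=13.89, Q3=11.11; dissipated=3.403
Op 2: CLOSE 5-1: Q_total=20.89, C_total=6.00, V=3.48; Q5=17.41, Q1=3.48; dissipated=7.428
Op 3: CLOSE 2-5: Q_total=17.41, C_total=10.00, V=1.74; Q2=8.70, Q5=8.70; dissipated=15.151
Op 4: GROUND 2: Q2=0; energy lost=7.575
Total dissipated: 33.557 μJ

Answer: 33.56 μJ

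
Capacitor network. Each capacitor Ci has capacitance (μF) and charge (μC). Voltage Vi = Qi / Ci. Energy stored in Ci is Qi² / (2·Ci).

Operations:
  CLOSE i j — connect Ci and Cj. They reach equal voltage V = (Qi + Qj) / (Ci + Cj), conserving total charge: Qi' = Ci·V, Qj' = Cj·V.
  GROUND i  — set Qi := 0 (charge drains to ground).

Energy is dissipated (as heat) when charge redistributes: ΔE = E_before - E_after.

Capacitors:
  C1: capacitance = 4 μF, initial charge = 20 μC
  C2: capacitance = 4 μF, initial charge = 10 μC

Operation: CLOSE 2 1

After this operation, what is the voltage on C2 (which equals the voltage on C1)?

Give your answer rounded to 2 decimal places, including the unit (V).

Initial: C1(4μF, Q=20μC, V=5.00V), C2(4μF, Q=10μC, V=2.50V)
Op 1: CLOSE 2-1: Q_total=30.00, C_total=8.00, V=3.75; Q2=15.00, Q1=15.00; dissipated=6.250

Answer: 3.75 V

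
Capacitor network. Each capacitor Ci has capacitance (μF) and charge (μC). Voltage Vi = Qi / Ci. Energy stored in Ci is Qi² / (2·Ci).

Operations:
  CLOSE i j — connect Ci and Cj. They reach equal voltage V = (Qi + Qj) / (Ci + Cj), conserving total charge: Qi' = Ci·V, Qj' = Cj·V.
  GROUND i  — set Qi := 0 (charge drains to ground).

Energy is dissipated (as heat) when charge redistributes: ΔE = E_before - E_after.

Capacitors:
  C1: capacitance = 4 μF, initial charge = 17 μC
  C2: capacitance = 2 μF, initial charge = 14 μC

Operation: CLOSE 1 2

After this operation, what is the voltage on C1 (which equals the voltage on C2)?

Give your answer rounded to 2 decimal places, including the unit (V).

Initial: C1(4μF, Q=17μC, V=4.25V), C2(2μF, Q=14μC, V=7.00V)
Op 1: CLOSE 1-2: Q_total=31.00, C_total=6.00, V=5.17; Q1=20.67, Q2=10.33; dissipated=5.042

Answer: 5.17 V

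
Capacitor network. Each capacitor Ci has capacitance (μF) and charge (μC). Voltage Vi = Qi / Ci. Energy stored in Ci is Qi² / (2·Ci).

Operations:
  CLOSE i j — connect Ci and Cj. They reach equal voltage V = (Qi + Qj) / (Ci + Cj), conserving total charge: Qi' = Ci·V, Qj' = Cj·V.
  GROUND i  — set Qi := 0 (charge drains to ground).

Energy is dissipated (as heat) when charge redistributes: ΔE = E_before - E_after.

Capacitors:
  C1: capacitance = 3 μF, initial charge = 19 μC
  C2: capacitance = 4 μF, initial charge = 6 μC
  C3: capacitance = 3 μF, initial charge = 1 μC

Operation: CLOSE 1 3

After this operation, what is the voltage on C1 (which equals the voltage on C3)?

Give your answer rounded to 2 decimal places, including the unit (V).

Initial: C1(3μF, Q=19μC, V=6.33V), C2(4μF, Q=6μC, V=1.50V), C3(3μF, Q=1μC, V=0.33V)
Op 1: CLOSE 1-3: Q_total=20.00, C_total=6.00, V=3.33; Q1=10.00, Q3=10.00; dissipated=27.000

Answer: 3.33 V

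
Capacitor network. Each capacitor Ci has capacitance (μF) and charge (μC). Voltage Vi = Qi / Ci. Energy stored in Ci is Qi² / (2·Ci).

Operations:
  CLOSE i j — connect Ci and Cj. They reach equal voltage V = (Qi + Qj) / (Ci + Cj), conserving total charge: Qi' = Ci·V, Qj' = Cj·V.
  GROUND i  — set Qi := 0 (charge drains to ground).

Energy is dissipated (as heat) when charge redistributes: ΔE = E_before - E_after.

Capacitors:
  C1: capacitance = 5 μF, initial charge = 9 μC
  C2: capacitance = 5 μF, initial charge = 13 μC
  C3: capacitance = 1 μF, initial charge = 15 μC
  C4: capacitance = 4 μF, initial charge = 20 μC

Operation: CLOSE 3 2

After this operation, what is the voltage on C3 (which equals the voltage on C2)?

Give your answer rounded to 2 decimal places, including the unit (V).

Answer: 4.67 V

Derivation:
Initial: C1(5μF, Q=9μC, V=1.80V), C2(5μF, Q=13μC, V=2.60V), C3(1μF, Q=15μC, V=15.00V), C4(4μF, Q=20μC, V=5.00V)
Op 1: CLOSE 3-2: Q_total=28.00, C_total=6.00, V=4.67; Q3=4.67, Q2=23.33; dissipated=64.067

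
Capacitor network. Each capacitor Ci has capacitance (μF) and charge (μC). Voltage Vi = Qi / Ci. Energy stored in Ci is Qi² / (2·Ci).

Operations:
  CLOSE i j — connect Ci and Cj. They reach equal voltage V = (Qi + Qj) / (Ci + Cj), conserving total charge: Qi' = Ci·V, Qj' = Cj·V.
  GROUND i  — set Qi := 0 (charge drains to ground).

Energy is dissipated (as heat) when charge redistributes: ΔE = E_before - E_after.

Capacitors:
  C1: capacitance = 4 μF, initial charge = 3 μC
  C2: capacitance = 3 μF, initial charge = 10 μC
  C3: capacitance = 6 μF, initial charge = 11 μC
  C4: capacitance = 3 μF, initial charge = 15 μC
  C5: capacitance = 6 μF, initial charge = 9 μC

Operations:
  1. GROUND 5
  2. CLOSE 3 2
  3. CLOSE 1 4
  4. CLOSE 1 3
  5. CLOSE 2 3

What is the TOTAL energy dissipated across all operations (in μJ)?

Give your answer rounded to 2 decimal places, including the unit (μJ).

Initial: C1(4μF, Q=3μC, V=0.75V), C2(3μF, Q=10μC, V=3.33V), C3(6μF, Q=11μC, V=1.83V), C4(3μF, Q=15μC, V=5.00V), C5(6μF, Q=9μC, V=1.50V)
Op 1: GROUND 5: Q5=0; energy lost=6.750
Op 2: CLOSE 3-2: Q_total=21.00, C_total=9.00, V=2.33; Q3=14.00, Q2=7.00; dissipated=2.250
Op 3: CLOSE 1-4: Q_total=18.00, C_total=7.00, V=2.57; Q1=10.29, Q4=7.71; dissipated=15.482
Op 4: CLOSE 1-3: Q_total=24.29, C_total=10.00, V=2.43; Q1=9.71, Q3=14.57; dissipated=0.068
Op 5: CLOSE 2-3: Q_total=21.57, C_total=9.00, V=2.40; Q2=7.19, Q3=14.38; dissipated=0.009
Total dissipated: 24.559 μJ

Answer: 24.56 μJ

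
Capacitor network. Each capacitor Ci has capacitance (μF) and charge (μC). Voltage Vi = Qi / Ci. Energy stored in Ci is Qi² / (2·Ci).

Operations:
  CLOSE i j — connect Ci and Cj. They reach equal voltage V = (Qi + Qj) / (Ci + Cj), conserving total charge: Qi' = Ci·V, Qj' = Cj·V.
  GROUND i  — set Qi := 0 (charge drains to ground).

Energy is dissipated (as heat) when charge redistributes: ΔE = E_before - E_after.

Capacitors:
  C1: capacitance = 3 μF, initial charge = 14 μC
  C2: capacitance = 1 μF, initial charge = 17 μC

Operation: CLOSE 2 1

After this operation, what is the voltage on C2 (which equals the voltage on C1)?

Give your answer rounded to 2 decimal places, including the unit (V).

Answer: 7.75 V

Derivation:
Initial: C1(3μF, Q=14μC, V=4.67V), C2(1μF, Q=17μC, V=17.00V)
Op 1: CLOSE 2-1: Q_total=31.00, C_total=4.00, V=7.75; Q2=7.75, Q1=23.25; dissipated=57.042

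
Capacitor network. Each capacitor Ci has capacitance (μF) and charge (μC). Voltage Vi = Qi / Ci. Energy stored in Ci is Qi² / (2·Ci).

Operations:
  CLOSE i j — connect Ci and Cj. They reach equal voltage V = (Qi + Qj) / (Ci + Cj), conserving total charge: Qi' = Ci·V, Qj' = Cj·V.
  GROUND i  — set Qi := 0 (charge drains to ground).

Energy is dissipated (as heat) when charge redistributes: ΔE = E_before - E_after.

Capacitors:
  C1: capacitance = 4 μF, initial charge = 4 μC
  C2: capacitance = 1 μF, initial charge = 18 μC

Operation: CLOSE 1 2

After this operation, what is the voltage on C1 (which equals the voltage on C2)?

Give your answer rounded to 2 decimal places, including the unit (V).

Answer: 4.40 V

Derivation:
Initial: C1(4μF, Q=4μC, V=1.00V), C2(1μF, Q=18μC, V=18.00V)
Op 1: CLOSE 1-2: Q_total=22.00, C_total=5.00, V=4.40; Q1=17.60, Q2=4.40; dissipated=115.600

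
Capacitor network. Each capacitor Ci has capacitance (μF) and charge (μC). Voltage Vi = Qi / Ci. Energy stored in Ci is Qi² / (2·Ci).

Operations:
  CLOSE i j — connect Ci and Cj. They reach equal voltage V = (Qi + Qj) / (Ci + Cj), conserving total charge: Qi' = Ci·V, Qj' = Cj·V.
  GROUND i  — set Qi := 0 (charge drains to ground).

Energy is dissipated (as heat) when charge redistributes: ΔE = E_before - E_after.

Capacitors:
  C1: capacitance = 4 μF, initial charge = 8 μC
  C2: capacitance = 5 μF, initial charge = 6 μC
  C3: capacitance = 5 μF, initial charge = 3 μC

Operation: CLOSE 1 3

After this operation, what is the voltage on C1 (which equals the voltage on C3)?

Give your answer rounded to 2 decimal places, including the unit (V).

Answer: 1.22 V

Derivation:
Initial: C1(4μF, Q=8μC, V=2.00V), C2(5μF, Q=6μC, V=1.20V), C3(5μF, Q=3μC, V=0.60V)
Op 1: CLOSE 1-3: Q_total=11.00, C_total=9.00, V=1.22; Q1=4.89, Q3=6.11; dissipated=2.178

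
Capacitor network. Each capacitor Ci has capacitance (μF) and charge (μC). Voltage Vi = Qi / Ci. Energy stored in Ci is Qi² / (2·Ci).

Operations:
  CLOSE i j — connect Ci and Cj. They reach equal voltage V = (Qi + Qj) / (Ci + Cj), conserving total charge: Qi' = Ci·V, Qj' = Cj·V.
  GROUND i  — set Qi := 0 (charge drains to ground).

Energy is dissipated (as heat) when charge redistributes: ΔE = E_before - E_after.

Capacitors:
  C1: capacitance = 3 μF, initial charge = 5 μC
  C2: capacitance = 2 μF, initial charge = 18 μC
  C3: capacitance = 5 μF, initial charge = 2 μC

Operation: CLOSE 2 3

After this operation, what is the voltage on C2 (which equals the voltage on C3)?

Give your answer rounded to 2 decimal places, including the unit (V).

Initial: C1(3μF, Q=5μC, V=1.67V), C2(2μF, Q=18μC, V=9.00V), C3(5μF, Q=2μC, V=0.40V)
Op 1: CLOSE 2-3: Q_total=20.00, C_total=7.00, V=2.86; Q2=5.71, Q3=14.29; dissipated=52.829

Answer: 2.86 V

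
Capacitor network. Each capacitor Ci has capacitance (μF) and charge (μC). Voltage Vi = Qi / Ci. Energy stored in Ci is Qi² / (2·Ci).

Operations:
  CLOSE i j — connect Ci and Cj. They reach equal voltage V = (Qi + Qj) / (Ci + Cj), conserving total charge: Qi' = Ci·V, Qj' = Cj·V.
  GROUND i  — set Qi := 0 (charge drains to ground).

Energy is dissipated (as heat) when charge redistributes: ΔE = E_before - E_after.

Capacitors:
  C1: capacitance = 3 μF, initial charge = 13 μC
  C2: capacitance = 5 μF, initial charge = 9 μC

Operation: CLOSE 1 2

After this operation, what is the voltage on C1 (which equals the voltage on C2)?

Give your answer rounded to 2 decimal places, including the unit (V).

Initial: C1(3μF, Q=13μC, V=4.33V), C2(5μF, Q=9μC, V=1.80V)
Op 1: CLOSE 1-2: Q_total=22.00, C_total=8.00, V=2.75; Q1=8.25, Q2=13.75; dissipated=6.017

Answer: 2.75 V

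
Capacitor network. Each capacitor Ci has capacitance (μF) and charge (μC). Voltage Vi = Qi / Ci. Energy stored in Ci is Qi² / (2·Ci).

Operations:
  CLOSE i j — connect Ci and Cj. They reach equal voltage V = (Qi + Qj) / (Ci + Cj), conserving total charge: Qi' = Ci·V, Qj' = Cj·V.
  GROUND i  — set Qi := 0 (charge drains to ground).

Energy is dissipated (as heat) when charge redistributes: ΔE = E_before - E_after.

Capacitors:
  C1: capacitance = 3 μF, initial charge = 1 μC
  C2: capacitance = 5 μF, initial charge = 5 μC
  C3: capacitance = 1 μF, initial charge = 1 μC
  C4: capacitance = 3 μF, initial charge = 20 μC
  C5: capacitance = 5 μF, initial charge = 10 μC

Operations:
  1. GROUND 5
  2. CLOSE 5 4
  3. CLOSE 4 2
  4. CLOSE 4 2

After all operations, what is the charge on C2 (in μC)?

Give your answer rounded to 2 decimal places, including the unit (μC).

Answer: 7.81 μC

Derivation:
Initial: C1(3μF, Q=1μC, V=0.33V), C2(5μF, Q=5μC, V=1.00V), C3(1μF, Q=1μC, V=1.00V), C4(3μF, Q=20μC, V=6.67V), C5(5μF, Q=10μC, V=2.00V)
Op 1: GROUND 5: Q5=0; energy lost=10.000
Op 2: CLOSE 5-4: Q_total=20.00, C_total=8.00, V=2.50; Q5=12.50, Q4=7.50; dissipated=41.667
Op 3: CLOSE 4-2: Q_total=12.50, C_total=8.00, V=1.56; Q4=4.69, Q2=7.81; dissipated=2.109
Op 4: CLOSE 4-2: Q_total=12.50, C_total=8.00, V=1.56; Q4=4.69, Q2=7.81; dissipated=0.000
Final charges: Q1=1.00, Q2=7.81, Q3=1.00, Q4=4.69, Q5=12.50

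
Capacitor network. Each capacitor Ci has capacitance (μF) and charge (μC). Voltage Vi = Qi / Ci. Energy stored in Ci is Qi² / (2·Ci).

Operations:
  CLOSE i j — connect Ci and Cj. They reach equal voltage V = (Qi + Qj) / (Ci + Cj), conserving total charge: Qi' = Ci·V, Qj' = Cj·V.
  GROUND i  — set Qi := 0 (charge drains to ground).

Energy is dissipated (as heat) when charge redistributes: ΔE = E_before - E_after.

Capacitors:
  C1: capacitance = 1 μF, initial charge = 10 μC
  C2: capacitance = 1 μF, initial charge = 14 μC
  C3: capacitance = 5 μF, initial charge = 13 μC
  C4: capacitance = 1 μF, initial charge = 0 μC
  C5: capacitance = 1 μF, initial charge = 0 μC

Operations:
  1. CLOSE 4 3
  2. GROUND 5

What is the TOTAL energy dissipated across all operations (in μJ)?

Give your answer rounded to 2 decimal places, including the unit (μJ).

Initial: C1(1μF, Q=10μC, V=10.00V), C2(1μF, Q=14μC, V=14.00V), C3(5μF, Q=13μC, V=2.60V), C4(1μF, Q=0μC, V=0.00V), C5(1μF, Q=0μC, V=0.00V)
Op 1: CLOSE 4-3: Q_total=13.00, C_total=6.00, V=2.17; Q4=2.17, Q3=10.83; dissipated=2.817
Op 2: GROUND 5: Q5=0; energy lost=0.000
Total dissipated: 2.817 μJ

Answer: 2.82 μJ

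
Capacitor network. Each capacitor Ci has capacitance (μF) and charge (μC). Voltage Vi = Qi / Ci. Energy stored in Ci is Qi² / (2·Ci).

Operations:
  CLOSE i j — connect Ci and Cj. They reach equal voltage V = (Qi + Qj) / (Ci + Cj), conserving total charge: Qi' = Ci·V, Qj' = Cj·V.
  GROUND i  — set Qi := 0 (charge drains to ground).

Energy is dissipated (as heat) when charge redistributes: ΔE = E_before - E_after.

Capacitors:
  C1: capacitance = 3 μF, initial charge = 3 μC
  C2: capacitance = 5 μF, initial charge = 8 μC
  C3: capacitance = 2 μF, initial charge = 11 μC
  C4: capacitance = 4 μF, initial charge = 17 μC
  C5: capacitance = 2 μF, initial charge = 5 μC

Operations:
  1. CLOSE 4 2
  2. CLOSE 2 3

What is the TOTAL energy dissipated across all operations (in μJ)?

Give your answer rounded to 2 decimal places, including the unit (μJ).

Initial: C1(3μF, Q=3μC, V=1.00V), C2(5μF, Q=8μC, V=1.60V), C3(2μF, Q=11μC, V=5.50V), C4(4μF, Q=17μC, V=4.25V), C5(2μF, Q=5μC, V=2.50V)
Op 1: CLOSE 4-2: Q_total=25.00, C_total=9.00, V=2.78; Q4=11.11, Q2=13.89; dissipated=7.803
Op 2: CLOSE 2-3: Q_total=24.89, C_total=7.00, V=3.56; Q2=17.78, Q3=7.11; dissipated=5.293
Total dissipated: 13.096 μJ

Answer: 13.10 μJ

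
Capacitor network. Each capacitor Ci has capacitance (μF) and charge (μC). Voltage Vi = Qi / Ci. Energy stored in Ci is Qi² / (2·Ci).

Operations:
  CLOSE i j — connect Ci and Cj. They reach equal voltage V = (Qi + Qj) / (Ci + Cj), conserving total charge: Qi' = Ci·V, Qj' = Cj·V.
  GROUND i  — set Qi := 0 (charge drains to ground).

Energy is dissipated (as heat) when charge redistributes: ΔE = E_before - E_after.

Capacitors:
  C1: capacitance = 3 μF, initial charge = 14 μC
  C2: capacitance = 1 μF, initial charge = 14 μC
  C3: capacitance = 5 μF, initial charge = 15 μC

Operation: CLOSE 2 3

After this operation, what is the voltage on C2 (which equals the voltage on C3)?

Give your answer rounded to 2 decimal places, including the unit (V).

Answer: 4.83 V

Derivation:
Initial: C1(3μF, Q=14μC, V=4.67V), C2(1μF, Q=14μC, V=14.00V), C3(5μF, Q=15μC, V=3.00V)
Op 1: CLOSE 2-3: Q_total=29.00, C_total=6.00, V=4.83; Q2=4.83, Q3=24.17; dissipated=50.417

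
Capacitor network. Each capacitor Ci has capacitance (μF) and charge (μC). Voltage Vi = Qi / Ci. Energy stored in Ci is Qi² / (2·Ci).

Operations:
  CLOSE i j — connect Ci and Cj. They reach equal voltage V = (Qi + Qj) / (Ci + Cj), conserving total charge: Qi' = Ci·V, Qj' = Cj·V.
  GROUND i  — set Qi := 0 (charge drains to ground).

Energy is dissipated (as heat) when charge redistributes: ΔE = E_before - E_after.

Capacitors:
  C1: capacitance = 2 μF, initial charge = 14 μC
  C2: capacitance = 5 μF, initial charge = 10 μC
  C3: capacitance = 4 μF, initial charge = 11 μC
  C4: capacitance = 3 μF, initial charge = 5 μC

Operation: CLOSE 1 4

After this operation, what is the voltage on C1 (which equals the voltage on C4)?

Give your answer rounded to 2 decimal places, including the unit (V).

Answer: 3.80 V

Derivation:
Initial: C1(2μF, Q=14μC, V=7.00V), C2(5μF, Q=10μC, V=2.00V), C3(4μF, Q=11μC, V=2.75V), C4(3μF, Q=5μC, V=1.67V)
Op 1: CLOSE 1-4: Q_total=19.00, C_total=5.00, V=3.80; Q1=7.60, Q4=11.40; dissipated=17.067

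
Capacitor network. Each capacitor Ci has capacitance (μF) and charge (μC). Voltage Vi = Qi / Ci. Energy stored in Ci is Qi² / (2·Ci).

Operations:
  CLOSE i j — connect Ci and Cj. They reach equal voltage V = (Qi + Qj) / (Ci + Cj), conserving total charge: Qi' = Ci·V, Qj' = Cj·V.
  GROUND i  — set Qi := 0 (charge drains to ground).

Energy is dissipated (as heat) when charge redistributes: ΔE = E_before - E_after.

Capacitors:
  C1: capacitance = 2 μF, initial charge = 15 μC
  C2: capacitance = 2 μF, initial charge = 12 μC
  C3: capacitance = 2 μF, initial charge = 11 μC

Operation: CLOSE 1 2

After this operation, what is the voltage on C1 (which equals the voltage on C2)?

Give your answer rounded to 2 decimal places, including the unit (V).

Initial: C1(2μF, Q=15μC, V=7.50V), C2(2μF, Q=12μC, V=6.00V), C3(2μF, Q=11μC, V=5.50V)
Op 1: CLOSE 1-2: Q_total=27.00, C_total=4.00, V=6.75; Q1=13.50, Q2=13.50; dissipated=1.125

Answer: 6.75 V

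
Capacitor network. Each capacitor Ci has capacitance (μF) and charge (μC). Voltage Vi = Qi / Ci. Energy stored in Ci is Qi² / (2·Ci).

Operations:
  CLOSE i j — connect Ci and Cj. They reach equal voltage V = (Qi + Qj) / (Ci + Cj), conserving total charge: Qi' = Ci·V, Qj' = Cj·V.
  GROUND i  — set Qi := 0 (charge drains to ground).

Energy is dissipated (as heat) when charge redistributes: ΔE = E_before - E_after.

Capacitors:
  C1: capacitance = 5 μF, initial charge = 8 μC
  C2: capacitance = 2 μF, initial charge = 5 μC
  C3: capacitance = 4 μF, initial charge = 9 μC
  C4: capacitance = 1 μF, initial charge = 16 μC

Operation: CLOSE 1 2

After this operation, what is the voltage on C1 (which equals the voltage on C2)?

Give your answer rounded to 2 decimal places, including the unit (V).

Answer: 1.86 V

Derivation:
Initial: C1(5μF, Q=8μC, V=1.60V), C2(2μF, Q=5μC, V=2.50V), C3(4μF, Q=9μC, V=2.25V), C4(1μF, Q=16μC, V=16.00V)
Op 1: CLOSE 1-2: Q_total=13.00, C_total=7.00, V=1.86; Q1=9.29, Q2=3.71; dissipated=0.579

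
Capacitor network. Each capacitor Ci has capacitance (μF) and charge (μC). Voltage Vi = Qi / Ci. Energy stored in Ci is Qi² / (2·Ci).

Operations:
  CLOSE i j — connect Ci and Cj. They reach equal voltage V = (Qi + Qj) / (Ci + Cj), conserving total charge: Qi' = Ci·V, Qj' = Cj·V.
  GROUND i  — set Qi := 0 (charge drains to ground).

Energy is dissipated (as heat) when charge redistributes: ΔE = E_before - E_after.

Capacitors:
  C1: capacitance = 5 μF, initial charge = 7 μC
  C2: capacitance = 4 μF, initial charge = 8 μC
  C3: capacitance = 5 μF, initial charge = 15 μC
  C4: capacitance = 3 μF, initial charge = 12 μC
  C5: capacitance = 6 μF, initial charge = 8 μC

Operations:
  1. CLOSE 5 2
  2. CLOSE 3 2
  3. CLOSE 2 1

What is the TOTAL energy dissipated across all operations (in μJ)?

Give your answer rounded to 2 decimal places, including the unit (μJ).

Initial: C1(5μF, Q=7μC, V=1.40V), C2(4μF, Q=8μC, V=2.00V), C3(5μF, Q=15μC, V=3.00V), C4(3μF, Q=12μC, V=4.00V), C5(6μF, Q=8μC, V=1.33V)
Op 1: CLOSE 5-2: Q_total=16.00, C_total=10.00, V=1.60; Q5=9.60, Q2=6.40; dissipated=0.533
Op 2: CLOSE 3-2: Q_total=21.40, C_total=9.00, V=2.38; Q3=11.89, Q2=9.51; dissipated=2.178
Op 3: CLOSE 2-1: Q_total=16.51, C_total=9.00, V=1.83; Q2=7.34, Q1=9.17; dissipated=1.062
Total dissipated: 3.773 μJ

Answer: 3.77 μJ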